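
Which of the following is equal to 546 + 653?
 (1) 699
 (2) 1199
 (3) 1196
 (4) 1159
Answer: 2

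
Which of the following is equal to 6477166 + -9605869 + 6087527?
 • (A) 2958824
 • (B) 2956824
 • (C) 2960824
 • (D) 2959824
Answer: A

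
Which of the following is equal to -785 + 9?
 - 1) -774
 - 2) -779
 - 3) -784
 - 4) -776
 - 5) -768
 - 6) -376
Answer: 4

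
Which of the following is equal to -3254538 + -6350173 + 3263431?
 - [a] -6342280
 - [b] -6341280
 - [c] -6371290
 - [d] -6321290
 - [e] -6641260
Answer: b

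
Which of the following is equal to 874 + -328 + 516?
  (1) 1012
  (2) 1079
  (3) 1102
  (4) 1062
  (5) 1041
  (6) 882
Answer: 4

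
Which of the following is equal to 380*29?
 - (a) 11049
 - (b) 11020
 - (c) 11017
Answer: b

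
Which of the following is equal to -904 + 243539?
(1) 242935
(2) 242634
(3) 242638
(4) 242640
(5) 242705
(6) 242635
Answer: 6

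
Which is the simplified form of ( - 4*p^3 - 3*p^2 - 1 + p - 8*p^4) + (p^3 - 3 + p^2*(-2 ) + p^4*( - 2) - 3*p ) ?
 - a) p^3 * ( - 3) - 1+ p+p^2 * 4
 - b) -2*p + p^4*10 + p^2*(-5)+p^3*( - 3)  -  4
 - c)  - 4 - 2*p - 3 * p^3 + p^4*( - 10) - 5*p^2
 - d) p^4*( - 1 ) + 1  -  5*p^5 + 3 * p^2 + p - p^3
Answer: c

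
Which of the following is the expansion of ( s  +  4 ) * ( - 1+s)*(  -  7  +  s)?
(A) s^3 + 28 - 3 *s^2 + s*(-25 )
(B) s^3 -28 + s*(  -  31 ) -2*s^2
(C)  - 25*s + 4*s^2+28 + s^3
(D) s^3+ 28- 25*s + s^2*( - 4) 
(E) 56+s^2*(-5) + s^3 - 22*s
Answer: D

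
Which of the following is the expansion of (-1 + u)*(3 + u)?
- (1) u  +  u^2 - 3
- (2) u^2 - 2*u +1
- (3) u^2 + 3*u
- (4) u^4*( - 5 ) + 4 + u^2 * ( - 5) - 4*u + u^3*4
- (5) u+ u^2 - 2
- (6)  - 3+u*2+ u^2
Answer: 6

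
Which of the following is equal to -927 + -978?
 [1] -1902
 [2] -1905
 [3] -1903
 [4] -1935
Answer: 2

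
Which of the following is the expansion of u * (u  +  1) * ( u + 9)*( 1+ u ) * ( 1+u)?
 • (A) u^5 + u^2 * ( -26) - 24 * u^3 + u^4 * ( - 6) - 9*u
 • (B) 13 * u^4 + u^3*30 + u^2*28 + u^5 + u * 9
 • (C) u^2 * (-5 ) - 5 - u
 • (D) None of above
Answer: D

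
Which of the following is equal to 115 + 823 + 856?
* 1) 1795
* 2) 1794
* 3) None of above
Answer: 2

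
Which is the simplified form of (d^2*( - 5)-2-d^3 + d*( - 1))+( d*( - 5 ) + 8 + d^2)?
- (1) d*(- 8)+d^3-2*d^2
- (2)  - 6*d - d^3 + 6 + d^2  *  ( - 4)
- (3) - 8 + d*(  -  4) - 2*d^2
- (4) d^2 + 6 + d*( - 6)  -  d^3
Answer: 2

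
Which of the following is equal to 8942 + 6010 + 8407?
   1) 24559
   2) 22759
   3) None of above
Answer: 3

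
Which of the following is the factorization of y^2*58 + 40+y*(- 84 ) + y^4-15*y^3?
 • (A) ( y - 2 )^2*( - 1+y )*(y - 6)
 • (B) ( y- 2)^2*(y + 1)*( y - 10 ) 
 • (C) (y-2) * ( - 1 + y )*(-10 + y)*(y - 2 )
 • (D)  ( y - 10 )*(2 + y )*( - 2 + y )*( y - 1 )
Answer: C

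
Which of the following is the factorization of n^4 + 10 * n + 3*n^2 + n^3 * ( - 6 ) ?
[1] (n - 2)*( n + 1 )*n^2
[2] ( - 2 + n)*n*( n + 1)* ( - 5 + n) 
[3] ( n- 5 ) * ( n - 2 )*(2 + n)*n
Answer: 2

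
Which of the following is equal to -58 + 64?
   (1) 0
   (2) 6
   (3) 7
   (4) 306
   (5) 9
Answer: 2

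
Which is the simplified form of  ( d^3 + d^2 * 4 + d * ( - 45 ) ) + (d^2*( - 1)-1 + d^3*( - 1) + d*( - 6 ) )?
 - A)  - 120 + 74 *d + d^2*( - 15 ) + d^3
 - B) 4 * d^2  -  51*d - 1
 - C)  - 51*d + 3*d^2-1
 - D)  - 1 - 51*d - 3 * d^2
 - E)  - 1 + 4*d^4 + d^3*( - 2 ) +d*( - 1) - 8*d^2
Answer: C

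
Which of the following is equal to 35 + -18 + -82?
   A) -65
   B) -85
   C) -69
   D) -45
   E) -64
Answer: A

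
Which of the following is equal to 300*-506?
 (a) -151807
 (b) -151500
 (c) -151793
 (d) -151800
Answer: d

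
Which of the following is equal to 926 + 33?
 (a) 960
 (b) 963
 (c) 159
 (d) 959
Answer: d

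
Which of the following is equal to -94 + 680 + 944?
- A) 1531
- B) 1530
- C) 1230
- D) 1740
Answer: B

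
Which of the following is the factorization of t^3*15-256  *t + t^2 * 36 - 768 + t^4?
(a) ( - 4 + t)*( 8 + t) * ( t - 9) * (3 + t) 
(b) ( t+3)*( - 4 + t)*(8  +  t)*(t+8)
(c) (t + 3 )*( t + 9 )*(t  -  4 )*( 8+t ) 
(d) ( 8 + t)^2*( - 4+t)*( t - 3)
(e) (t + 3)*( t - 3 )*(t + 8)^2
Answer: b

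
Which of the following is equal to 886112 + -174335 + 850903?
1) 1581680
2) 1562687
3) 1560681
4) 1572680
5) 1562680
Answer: 5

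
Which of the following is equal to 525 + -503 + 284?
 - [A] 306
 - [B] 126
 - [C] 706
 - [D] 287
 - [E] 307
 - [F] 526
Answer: A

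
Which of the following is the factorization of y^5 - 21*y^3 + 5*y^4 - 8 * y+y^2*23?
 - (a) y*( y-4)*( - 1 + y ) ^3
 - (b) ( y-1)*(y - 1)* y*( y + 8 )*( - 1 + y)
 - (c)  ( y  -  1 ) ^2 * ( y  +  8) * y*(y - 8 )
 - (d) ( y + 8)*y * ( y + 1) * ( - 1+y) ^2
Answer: b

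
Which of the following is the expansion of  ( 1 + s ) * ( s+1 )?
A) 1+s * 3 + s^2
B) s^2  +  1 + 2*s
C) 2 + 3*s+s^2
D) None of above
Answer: B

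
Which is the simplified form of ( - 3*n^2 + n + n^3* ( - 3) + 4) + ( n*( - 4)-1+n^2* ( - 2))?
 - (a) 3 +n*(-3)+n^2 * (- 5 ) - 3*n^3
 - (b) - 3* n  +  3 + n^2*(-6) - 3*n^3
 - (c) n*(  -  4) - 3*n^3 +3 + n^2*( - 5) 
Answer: a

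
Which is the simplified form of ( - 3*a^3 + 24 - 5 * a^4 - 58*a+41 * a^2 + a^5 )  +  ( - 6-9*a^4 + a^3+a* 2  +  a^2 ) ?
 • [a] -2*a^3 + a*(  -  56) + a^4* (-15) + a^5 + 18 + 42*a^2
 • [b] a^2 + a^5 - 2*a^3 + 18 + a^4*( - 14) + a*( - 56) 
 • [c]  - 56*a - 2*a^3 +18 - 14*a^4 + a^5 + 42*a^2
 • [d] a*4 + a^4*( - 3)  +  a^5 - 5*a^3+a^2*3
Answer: c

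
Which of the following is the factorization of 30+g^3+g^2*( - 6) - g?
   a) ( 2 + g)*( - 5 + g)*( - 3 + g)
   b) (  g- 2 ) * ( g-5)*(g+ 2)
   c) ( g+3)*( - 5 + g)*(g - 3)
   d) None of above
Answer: a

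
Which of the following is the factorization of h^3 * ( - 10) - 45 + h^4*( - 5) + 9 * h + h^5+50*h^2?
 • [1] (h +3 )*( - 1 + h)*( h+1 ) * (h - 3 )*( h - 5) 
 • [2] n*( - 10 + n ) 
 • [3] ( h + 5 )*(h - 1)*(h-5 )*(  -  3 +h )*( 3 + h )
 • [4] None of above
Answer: 1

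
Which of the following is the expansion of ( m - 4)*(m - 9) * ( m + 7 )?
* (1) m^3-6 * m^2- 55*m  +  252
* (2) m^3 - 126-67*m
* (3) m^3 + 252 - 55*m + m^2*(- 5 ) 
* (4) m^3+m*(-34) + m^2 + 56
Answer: 1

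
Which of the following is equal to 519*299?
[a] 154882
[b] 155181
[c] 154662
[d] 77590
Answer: b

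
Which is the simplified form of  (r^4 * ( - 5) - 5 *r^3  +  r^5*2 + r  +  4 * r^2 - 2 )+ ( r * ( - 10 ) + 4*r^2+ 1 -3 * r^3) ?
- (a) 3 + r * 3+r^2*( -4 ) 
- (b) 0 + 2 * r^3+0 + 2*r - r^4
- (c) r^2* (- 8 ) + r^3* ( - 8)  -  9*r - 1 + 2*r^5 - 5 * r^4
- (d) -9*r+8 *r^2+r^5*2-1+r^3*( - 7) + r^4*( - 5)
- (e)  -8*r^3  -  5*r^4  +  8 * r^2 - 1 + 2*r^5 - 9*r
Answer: e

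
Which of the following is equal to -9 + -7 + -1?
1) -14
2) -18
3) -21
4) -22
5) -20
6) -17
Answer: 6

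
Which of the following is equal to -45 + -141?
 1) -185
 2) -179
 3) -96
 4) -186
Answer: 4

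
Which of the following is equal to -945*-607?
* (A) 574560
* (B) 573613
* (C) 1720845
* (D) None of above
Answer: D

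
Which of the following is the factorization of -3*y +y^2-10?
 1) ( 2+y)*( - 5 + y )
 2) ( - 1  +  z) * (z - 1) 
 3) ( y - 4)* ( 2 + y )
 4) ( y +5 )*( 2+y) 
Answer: 1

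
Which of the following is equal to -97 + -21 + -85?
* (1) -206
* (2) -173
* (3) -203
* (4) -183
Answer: 3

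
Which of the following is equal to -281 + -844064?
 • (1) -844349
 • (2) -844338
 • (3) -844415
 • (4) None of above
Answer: 4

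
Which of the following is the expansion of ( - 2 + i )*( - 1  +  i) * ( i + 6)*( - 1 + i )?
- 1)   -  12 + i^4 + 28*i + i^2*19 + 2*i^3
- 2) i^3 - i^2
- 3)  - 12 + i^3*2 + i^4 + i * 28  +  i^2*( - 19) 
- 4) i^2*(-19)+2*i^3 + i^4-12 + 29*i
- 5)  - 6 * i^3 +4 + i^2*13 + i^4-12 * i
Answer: 3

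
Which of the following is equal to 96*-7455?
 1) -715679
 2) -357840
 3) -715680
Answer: 3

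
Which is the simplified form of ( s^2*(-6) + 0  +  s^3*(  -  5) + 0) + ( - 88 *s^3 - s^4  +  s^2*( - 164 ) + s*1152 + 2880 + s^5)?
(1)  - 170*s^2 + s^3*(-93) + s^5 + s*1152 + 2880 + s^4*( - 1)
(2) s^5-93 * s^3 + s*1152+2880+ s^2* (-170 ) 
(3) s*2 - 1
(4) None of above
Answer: 1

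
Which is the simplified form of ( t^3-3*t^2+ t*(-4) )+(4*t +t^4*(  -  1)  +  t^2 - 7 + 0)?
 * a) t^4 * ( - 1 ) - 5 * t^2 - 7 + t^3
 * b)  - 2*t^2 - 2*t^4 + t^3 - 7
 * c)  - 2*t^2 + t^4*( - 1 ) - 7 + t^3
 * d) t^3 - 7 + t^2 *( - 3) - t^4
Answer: c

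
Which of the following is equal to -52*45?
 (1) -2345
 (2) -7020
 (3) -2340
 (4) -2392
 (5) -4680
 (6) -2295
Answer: 3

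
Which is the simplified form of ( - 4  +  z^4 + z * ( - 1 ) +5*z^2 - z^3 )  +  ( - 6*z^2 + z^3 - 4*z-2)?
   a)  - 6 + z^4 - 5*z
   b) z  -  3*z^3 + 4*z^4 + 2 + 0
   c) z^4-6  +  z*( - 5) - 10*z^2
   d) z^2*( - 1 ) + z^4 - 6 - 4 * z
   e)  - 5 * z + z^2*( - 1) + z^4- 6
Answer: e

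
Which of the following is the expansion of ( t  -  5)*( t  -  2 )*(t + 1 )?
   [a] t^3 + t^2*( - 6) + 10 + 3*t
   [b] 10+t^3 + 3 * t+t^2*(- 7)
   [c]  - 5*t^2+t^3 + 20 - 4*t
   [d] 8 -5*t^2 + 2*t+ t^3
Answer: a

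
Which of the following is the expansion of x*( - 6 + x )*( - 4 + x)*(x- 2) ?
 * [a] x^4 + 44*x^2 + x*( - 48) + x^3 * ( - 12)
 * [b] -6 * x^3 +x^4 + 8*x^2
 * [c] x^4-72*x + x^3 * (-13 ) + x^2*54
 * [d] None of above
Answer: a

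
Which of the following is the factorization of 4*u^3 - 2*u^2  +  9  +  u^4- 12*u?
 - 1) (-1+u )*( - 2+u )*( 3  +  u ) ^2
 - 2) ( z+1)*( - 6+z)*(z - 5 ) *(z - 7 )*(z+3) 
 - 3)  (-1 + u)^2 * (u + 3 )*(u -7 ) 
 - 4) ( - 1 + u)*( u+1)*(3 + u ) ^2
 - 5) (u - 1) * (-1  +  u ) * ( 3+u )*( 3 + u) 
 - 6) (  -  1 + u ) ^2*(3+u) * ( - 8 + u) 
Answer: 5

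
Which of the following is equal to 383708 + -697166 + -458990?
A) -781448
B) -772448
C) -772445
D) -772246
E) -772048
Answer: B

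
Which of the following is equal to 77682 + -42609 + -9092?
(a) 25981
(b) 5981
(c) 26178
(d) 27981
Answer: a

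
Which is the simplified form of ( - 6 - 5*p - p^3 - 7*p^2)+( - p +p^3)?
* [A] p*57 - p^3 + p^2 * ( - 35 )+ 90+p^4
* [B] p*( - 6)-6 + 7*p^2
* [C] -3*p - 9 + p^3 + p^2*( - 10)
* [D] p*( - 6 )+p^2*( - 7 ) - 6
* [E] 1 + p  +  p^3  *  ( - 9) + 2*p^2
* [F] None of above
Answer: D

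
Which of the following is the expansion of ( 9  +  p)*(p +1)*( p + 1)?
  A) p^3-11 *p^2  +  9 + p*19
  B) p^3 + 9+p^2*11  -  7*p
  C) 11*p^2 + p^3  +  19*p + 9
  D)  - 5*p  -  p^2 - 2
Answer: C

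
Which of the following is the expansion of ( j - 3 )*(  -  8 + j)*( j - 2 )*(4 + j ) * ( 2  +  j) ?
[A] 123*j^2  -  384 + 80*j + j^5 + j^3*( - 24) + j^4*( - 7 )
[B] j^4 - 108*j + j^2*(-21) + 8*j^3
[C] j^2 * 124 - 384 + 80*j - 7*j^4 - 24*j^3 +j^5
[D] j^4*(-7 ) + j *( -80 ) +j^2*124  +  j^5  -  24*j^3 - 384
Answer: C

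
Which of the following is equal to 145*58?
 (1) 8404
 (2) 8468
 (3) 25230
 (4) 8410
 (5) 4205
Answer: 4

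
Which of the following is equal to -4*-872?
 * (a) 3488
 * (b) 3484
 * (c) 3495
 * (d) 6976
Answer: a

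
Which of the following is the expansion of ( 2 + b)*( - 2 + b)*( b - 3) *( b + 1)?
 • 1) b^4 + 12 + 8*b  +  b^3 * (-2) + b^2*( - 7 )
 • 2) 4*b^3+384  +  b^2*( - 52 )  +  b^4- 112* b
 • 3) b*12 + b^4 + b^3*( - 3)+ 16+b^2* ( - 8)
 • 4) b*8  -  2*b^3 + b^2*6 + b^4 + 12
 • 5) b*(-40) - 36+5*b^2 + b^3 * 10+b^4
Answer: 1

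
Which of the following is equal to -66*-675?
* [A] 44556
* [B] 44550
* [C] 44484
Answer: B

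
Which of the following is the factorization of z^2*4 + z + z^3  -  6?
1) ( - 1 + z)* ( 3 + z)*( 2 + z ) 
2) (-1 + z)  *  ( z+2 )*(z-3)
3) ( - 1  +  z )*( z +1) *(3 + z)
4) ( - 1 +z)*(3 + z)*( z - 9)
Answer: 1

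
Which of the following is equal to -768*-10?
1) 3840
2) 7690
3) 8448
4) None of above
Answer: 4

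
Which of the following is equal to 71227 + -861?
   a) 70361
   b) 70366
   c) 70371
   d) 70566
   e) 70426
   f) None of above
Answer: b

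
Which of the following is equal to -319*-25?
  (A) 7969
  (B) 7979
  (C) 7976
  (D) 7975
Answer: D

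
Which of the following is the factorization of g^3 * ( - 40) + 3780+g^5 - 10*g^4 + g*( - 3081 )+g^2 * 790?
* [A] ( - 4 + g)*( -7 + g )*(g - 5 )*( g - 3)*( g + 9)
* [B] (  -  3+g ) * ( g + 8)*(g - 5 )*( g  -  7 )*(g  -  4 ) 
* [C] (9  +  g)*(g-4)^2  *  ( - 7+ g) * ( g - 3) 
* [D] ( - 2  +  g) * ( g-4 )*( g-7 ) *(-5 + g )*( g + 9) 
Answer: A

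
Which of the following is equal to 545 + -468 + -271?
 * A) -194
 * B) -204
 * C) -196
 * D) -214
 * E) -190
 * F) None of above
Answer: A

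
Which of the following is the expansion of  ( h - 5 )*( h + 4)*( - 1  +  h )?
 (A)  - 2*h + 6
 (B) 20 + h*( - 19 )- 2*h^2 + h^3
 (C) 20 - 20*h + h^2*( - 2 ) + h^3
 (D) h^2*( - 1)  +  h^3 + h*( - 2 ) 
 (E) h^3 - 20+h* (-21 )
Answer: B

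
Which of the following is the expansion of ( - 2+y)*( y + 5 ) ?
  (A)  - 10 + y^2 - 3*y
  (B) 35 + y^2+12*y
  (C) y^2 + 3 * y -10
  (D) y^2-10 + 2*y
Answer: C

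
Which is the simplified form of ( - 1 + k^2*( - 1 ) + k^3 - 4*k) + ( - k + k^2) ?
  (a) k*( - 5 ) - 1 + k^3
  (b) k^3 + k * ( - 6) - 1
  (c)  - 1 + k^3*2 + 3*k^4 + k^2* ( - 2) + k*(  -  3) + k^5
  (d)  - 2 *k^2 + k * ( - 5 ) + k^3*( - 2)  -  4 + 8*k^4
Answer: a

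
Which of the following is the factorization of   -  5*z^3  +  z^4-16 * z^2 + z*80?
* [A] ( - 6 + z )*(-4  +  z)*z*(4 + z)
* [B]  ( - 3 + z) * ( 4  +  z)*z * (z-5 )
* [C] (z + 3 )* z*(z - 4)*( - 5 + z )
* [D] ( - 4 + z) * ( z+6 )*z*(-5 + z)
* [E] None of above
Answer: E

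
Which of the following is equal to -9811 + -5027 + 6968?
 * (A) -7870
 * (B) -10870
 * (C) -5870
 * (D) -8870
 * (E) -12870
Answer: A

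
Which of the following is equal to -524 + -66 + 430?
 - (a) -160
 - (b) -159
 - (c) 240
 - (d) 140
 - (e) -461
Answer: a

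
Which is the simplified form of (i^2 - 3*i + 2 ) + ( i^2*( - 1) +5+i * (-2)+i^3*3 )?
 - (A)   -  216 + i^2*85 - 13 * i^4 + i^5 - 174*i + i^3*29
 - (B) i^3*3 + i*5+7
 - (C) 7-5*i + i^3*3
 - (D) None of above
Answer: C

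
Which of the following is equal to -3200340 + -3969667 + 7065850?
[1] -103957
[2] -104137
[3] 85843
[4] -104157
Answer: 4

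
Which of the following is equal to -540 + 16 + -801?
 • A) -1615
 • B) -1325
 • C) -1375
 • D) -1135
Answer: B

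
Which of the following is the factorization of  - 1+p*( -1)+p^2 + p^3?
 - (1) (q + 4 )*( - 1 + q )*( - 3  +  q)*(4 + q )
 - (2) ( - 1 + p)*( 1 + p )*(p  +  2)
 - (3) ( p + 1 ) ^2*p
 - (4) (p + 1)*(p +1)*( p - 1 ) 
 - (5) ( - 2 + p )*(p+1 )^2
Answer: 4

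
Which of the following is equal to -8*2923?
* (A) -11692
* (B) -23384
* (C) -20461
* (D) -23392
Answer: B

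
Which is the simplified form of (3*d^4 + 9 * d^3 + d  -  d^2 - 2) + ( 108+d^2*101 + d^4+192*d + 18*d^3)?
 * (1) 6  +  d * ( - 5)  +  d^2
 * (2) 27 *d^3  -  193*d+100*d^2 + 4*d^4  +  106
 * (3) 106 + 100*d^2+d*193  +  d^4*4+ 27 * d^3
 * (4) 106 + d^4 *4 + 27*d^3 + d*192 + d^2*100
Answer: 3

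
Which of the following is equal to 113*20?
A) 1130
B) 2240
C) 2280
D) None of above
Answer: D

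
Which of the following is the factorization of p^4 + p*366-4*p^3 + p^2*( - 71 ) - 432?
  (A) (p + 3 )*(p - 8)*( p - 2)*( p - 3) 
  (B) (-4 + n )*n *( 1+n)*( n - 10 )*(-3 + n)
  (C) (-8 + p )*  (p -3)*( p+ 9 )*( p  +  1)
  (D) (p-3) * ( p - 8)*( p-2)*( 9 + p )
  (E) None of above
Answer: D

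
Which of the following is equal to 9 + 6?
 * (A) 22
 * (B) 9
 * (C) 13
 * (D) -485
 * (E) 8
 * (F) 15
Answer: F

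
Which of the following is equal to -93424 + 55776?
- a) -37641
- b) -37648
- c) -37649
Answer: b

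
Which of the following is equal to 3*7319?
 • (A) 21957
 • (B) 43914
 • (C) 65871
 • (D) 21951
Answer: A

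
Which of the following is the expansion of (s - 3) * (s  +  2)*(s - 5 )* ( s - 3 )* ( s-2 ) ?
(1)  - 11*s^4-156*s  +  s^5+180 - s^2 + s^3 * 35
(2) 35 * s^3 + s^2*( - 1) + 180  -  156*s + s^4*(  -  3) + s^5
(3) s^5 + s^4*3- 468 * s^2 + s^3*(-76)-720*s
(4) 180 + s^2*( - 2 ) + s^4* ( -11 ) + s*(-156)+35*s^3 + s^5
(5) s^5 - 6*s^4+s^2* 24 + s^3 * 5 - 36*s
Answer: 1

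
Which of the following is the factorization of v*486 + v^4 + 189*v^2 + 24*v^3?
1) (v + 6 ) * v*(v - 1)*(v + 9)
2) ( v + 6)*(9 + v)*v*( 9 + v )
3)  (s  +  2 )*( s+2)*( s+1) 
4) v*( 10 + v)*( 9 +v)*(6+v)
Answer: 2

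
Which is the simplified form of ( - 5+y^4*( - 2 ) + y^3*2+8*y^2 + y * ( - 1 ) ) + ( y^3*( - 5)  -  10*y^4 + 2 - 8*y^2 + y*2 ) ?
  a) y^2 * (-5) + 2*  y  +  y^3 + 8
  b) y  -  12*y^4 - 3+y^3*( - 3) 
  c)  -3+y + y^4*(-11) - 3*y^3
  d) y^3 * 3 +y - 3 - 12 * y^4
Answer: b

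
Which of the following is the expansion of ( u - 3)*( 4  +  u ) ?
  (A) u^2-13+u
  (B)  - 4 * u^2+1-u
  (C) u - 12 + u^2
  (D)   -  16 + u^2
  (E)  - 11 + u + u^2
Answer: C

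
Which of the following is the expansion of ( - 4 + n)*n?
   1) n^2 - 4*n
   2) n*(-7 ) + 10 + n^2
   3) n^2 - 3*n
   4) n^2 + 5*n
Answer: 1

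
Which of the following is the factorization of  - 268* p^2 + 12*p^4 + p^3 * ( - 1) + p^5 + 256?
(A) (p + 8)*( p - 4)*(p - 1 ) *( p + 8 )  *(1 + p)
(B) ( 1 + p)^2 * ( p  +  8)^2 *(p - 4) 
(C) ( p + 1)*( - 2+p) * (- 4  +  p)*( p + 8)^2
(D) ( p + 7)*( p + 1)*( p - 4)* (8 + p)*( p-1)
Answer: A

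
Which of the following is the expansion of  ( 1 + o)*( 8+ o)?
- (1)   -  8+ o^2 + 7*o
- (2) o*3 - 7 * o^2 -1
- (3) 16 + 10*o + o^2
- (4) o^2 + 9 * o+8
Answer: 4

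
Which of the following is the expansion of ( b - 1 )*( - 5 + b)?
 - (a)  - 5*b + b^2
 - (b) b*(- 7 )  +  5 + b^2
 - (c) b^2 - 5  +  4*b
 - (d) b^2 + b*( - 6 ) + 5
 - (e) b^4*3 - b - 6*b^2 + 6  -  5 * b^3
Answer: d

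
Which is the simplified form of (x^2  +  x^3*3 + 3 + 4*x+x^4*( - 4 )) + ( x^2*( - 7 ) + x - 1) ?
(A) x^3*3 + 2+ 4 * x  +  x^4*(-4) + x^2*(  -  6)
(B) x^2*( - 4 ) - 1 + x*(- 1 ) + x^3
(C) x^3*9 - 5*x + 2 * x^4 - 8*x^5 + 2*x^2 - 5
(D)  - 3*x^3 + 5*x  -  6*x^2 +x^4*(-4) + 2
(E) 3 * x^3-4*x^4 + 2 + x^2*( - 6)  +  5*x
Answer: E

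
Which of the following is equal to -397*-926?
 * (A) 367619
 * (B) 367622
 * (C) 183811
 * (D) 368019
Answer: B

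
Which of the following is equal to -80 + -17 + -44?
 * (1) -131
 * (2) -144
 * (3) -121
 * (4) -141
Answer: 4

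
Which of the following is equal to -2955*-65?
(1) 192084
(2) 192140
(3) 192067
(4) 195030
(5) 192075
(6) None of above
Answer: 5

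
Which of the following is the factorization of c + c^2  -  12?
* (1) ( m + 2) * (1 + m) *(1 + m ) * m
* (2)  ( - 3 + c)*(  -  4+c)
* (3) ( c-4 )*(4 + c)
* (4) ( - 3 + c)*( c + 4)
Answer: 4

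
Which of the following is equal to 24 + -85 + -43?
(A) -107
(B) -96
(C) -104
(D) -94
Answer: C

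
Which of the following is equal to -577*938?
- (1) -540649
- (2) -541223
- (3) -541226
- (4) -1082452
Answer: 3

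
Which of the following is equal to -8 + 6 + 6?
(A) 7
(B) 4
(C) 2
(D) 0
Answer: B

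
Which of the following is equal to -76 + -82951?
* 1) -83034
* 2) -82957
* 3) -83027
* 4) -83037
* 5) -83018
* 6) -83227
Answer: 3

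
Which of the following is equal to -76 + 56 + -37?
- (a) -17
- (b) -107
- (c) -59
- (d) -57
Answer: d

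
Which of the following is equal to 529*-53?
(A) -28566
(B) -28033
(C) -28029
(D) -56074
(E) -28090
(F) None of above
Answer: F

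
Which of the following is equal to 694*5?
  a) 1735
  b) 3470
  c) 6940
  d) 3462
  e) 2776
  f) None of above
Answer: b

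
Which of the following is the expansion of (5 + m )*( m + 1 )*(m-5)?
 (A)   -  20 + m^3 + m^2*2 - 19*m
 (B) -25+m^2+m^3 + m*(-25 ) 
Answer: B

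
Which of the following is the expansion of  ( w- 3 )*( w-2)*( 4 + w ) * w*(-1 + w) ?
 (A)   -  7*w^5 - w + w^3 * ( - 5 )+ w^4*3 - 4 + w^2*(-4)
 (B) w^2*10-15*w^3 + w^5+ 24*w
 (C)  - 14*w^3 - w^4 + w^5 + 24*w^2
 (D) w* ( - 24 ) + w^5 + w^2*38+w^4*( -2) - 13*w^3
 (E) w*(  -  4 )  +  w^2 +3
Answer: D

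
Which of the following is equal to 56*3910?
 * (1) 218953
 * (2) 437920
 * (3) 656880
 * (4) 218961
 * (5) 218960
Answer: 5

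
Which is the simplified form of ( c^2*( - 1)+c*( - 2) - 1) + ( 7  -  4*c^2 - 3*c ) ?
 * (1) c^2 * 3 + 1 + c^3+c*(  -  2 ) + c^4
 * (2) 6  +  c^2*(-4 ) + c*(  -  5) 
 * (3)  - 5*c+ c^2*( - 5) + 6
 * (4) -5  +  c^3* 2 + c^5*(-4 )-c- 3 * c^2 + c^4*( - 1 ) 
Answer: 3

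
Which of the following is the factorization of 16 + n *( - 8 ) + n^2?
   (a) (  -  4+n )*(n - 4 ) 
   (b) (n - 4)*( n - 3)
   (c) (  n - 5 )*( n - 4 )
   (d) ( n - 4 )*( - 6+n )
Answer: a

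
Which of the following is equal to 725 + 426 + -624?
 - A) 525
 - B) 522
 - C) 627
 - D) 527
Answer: D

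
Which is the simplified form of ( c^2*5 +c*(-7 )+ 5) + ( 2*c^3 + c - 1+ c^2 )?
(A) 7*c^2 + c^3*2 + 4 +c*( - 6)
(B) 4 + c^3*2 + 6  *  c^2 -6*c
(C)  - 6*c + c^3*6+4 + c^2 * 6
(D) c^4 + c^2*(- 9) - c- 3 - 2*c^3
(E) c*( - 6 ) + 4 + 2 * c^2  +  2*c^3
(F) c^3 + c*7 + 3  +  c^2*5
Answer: B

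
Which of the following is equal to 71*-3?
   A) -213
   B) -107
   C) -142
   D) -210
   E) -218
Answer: A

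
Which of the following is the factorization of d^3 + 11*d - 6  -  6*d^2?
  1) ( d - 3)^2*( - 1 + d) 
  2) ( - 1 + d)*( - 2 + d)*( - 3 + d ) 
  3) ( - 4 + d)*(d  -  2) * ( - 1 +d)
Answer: 2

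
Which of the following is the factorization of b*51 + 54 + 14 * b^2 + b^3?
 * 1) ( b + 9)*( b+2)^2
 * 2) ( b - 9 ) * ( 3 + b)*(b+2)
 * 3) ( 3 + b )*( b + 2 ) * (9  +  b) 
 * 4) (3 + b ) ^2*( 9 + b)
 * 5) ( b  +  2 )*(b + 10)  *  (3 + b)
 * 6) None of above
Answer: 3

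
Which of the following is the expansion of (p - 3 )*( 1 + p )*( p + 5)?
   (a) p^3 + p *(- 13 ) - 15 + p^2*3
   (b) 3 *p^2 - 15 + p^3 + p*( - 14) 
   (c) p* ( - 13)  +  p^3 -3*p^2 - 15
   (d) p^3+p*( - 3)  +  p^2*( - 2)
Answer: a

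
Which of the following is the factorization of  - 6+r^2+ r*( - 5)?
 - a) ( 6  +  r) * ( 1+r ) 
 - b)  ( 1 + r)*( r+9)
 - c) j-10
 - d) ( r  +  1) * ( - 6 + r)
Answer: d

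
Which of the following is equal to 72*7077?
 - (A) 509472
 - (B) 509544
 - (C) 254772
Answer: B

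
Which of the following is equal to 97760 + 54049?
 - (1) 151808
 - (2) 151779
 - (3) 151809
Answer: 3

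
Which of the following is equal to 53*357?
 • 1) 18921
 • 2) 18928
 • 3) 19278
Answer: 1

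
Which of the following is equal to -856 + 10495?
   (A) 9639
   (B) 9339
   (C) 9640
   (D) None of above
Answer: A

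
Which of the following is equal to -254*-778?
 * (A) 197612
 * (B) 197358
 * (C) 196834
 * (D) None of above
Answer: A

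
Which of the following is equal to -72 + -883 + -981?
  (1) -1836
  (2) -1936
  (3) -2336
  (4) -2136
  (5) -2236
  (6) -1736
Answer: 2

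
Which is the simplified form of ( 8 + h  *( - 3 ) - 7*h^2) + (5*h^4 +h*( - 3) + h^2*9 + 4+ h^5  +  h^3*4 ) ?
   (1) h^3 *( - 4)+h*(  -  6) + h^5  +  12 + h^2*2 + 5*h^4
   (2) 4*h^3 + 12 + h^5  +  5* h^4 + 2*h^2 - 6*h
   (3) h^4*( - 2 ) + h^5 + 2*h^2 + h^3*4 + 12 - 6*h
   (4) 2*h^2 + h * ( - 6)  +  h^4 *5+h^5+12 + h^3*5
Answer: 2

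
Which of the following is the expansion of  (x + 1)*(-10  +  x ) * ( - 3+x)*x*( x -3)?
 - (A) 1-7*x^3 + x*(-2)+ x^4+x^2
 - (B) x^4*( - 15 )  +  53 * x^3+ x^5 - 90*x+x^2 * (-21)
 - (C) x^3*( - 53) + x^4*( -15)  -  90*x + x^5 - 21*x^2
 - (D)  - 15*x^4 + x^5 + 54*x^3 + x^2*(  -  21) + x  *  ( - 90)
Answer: B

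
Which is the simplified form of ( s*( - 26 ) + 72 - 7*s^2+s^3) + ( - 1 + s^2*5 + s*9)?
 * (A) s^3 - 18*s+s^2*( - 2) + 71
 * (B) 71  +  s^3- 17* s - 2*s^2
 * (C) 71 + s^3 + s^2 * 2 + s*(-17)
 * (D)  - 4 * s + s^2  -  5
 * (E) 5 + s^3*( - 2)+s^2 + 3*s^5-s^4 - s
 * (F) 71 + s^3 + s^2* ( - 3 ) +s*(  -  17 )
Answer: B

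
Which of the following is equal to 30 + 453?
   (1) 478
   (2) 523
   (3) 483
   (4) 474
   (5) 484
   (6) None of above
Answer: 3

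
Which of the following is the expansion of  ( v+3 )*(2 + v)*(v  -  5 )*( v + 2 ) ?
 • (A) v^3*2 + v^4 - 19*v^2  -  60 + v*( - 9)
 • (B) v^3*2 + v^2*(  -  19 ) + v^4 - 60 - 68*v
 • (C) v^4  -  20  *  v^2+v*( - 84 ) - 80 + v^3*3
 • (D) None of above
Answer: B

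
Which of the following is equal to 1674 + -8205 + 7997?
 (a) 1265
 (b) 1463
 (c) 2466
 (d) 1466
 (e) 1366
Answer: d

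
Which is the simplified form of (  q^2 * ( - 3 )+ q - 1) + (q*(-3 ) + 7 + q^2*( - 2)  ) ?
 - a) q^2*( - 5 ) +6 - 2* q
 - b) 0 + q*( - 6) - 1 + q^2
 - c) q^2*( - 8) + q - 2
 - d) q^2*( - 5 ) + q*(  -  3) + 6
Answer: a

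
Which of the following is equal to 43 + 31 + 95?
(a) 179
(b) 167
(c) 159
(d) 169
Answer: d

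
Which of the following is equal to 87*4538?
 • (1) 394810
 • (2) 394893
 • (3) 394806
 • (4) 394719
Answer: 3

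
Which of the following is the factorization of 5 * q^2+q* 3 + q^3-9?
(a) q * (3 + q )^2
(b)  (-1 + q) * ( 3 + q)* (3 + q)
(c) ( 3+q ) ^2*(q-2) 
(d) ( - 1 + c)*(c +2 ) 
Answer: b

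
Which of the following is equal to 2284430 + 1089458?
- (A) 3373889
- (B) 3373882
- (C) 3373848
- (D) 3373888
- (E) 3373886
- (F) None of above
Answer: D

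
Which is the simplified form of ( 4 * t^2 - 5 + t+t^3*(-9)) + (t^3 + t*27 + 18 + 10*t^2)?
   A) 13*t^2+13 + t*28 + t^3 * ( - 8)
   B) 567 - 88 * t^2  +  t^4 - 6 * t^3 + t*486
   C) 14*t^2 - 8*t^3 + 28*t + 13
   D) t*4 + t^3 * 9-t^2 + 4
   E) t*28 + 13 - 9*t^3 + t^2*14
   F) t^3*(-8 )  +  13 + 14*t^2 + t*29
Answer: C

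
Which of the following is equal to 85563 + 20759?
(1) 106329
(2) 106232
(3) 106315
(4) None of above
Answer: 4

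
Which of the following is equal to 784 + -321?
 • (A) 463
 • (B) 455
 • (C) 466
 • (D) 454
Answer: A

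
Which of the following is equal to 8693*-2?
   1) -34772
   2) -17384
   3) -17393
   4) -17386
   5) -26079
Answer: 4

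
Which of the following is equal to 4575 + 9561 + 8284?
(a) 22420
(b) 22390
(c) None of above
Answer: a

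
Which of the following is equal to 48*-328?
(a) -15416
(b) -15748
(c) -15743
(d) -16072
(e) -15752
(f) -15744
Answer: f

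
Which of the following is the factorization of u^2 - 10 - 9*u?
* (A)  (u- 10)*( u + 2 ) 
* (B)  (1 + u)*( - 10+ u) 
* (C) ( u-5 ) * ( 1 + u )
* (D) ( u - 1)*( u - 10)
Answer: B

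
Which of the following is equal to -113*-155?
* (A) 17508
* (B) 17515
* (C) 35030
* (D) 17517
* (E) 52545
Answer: B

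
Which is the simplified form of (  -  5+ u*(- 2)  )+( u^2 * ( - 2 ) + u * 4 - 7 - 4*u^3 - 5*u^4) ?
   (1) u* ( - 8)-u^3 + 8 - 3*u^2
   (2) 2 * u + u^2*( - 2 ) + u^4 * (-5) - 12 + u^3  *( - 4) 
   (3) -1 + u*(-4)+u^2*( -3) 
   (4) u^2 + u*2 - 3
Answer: 2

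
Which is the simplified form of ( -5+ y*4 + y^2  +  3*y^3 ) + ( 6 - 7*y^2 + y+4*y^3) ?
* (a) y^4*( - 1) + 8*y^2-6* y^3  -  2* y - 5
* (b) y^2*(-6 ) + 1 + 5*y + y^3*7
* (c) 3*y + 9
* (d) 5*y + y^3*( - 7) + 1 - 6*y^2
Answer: b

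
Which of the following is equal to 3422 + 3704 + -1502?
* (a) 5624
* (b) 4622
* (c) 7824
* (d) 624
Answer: a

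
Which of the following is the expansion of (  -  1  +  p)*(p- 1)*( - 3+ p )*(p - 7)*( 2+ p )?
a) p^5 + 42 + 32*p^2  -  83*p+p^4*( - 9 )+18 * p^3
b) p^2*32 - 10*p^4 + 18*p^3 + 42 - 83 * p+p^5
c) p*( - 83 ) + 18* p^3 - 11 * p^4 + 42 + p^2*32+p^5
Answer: b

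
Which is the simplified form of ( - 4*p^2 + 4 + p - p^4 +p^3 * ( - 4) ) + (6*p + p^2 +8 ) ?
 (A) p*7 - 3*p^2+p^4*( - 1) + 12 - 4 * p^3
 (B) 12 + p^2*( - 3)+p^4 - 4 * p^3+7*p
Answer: A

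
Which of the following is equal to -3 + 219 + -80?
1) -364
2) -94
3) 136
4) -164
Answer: 3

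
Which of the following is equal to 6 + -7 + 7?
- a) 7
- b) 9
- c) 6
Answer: c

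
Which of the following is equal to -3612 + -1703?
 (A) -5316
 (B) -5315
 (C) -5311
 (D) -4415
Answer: B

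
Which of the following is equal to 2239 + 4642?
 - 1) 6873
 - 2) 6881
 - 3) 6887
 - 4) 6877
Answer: 2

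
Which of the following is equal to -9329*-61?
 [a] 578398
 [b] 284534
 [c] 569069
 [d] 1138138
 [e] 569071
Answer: c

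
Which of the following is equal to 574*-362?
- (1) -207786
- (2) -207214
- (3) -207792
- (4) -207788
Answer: 4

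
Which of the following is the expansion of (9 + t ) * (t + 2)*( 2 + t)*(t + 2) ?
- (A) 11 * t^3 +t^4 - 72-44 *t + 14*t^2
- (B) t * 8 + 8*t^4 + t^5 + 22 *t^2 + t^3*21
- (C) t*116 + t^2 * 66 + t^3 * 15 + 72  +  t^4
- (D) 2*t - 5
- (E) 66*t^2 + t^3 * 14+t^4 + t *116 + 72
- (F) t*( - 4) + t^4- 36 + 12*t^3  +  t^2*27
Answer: C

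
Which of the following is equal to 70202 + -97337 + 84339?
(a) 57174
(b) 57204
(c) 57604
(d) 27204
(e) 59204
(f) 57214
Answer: b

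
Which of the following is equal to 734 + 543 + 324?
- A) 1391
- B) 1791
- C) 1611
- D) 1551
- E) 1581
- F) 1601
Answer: F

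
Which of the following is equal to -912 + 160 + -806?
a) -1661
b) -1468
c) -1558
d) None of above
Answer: c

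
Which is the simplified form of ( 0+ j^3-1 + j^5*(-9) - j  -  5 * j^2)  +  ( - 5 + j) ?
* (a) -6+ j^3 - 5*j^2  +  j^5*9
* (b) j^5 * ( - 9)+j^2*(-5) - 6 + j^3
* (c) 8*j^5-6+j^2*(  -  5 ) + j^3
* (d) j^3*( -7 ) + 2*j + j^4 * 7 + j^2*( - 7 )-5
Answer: b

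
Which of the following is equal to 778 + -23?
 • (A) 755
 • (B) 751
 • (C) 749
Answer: A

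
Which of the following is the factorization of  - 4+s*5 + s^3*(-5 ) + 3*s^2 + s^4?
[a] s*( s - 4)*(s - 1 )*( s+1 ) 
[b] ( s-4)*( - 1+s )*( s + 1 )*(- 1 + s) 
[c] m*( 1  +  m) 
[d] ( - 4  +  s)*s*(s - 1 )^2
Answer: b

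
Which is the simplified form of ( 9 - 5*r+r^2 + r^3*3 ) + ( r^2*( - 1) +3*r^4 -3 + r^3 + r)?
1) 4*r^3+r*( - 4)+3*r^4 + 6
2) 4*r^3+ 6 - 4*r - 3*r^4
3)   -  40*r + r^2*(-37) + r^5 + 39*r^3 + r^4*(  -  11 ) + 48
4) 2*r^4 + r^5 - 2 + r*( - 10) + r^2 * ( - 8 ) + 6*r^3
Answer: 1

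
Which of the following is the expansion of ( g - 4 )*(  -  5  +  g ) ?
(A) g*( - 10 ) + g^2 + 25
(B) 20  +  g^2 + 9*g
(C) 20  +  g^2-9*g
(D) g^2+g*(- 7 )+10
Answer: C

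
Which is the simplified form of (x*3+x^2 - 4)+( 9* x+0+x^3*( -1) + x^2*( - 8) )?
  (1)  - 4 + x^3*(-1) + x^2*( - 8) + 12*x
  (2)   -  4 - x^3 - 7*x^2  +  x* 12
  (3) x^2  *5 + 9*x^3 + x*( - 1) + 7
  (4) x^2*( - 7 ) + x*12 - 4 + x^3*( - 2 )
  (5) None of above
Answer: 2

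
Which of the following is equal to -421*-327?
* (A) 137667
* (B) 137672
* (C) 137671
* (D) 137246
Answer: A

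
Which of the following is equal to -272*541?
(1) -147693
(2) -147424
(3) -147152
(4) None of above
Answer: 3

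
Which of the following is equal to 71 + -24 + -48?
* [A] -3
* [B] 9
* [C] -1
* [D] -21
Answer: C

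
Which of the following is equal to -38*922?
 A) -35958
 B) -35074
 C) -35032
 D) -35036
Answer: D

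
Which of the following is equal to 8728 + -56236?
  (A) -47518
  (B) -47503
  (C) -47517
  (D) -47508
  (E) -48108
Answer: D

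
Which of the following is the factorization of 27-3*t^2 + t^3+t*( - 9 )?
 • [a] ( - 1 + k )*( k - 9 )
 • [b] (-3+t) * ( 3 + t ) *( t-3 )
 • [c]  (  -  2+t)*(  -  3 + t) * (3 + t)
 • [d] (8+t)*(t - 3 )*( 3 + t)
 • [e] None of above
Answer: b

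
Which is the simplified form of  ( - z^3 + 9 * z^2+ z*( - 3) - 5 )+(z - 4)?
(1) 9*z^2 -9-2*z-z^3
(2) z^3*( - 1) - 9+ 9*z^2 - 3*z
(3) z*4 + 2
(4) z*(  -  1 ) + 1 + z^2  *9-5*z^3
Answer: 1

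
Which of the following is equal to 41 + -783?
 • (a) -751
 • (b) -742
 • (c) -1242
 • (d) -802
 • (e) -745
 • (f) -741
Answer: b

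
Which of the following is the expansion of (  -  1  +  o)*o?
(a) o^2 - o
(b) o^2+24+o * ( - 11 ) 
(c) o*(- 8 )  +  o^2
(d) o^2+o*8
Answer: a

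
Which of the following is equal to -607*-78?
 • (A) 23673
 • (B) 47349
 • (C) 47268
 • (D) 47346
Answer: D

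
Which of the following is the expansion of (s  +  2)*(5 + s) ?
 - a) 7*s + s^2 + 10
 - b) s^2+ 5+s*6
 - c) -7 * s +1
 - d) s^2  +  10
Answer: a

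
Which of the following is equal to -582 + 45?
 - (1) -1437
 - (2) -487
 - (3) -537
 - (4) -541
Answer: 3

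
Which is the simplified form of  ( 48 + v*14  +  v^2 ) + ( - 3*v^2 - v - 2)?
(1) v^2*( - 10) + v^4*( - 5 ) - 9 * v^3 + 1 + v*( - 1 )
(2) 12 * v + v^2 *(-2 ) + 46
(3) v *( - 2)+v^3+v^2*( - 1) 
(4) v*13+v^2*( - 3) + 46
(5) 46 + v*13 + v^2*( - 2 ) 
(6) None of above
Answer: 5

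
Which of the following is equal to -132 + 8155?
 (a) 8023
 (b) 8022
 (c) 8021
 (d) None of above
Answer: a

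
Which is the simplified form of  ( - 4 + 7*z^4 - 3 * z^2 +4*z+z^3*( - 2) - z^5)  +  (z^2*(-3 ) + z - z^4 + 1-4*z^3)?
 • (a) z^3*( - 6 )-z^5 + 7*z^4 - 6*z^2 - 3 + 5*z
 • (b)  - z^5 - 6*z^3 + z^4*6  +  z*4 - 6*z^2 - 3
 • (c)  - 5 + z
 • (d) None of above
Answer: d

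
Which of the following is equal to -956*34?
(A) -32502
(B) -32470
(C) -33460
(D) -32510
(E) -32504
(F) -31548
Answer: E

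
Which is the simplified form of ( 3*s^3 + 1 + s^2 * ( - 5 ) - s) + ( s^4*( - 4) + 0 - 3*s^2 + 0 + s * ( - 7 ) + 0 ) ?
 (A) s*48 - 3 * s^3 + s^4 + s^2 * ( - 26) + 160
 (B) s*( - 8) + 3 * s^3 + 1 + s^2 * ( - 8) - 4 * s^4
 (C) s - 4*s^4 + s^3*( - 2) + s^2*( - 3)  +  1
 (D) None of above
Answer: B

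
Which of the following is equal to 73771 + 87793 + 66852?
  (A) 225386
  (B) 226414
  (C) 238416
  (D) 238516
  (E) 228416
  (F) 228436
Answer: E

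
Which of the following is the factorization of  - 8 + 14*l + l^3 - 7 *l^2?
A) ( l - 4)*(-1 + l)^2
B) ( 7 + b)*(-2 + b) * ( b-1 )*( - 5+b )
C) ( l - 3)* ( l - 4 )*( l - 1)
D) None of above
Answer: D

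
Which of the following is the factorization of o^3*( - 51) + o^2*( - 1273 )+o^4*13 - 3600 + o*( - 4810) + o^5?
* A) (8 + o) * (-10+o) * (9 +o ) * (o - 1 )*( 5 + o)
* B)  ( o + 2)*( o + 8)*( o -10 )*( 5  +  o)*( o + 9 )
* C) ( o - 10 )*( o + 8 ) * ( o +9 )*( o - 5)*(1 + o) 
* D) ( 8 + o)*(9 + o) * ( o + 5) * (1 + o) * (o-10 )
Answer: D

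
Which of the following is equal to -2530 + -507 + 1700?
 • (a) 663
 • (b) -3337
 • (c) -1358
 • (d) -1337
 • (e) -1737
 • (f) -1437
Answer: d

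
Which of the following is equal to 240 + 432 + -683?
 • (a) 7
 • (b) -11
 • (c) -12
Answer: b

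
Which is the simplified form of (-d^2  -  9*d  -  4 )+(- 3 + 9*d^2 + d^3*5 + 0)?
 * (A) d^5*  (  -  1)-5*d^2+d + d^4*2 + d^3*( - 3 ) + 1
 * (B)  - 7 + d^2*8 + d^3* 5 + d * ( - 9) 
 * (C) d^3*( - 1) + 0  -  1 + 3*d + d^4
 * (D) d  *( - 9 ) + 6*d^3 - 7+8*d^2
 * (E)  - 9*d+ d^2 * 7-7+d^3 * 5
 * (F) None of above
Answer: B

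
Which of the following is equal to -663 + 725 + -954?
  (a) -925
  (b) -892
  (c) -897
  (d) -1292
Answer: b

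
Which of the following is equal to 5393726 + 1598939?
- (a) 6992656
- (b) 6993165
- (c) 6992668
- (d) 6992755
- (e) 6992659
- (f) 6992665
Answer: f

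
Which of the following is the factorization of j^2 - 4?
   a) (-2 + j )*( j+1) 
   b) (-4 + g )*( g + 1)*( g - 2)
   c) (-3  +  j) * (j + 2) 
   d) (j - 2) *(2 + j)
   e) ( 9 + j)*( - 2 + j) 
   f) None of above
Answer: d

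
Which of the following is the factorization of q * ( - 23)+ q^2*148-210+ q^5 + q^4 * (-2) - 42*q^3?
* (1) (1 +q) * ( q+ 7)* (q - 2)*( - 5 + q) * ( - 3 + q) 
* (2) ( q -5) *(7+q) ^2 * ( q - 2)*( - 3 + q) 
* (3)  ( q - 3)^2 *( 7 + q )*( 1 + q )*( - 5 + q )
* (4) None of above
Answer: 1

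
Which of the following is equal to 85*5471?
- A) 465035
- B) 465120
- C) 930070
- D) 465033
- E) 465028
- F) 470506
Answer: A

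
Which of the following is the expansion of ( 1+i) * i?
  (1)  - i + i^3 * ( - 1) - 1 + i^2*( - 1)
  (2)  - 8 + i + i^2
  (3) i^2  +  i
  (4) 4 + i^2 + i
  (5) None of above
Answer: 3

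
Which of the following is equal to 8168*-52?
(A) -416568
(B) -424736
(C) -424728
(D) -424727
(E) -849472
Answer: B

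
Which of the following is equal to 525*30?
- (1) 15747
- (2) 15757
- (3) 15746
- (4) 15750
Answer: 4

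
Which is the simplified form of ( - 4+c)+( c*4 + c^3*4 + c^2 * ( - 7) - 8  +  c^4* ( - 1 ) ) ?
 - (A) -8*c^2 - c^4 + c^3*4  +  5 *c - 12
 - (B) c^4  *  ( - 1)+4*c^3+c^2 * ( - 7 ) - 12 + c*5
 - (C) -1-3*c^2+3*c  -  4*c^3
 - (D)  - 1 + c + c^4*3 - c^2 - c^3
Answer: B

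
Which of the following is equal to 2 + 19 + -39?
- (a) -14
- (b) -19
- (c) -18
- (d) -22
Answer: c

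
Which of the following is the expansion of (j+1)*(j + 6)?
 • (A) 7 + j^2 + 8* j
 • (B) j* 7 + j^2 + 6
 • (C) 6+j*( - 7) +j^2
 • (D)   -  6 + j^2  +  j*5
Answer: B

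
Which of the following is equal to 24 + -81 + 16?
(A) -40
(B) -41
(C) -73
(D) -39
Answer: B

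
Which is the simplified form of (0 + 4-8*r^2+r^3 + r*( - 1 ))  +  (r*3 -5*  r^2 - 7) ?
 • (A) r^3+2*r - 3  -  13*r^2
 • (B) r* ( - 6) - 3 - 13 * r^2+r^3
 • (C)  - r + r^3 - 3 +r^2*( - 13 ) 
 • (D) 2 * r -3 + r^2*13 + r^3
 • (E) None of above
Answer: A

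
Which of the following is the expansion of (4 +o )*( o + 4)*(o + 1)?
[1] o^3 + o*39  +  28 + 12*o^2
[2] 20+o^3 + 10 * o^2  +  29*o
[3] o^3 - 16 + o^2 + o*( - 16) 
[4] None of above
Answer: 4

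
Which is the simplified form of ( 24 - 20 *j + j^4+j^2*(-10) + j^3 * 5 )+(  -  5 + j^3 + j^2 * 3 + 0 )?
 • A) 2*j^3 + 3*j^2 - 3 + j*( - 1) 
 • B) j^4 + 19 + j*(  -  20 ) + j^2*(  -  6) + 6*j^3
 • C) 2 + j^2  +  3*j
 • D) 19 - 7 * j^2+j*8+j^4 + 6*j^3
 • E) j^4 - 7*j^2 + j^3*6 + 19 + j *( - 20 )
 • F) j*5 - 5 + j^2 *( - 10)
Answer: E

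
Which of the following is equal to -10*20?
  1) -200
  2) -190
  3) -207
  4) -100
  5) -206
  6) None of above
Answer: 1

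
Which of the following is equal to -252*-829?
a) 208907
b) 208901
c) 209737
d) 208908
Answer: d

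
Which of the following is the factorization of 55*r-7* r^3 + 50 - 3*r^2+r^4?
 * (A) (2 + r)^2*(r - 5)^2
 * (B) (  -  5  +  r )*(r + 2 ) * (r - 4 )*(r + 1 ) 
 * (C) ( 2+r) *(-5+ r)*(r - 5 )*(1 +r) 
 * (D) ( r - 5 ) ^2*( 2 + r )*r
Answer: C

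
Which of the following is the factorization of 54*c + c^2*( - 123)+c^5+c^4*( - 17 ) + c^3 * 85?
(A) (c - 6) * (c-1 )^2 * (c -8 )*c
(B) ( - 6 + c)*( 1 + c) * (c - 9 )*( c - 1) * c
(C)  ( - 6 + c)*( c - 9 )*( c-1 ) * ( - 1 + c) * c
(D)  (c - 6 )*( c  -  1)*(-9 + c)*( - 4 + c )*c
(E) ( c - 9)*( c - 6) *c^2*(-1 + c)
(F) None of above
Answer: C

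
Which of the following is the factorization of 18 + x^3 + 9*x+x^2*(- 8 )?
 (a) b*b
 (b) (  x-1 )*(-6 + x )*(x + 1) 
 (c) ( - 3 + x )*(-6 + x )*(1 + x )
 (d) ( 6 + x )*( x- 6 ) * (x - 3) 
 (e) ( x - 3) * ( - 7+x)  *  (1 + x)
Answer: c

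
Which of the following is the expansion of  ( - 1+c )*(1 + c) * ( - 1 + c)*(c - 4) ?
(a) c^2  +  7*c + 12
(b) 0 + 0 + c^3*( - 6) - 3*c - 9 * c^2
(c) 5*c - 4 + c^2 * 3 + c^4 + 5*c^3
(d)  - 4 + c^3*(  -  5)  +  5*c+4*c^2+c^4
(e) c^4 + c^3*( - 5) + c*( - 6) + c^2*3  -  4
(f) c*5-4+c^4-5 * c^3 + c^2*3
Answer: f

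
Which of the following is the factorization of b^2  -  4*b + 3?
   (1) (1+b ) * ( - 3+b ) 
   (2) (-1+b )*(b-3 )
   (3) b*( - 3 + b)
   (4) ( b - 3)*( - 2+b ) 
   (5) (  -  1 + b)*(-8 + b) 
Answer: 2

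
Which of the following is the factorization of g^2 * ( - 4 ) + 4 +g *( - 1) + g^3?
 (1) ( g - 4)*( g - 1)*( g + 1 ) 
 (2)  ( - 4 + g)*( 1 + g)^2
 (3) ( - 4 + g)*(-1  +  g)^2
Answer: 1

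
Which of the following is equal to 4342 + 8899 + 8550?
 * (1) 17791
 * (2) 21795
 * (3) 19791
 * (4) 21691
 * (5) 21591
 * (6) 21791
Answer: 6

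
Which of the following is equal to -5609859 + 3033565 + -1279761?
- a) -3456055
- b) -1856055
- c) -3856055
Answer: c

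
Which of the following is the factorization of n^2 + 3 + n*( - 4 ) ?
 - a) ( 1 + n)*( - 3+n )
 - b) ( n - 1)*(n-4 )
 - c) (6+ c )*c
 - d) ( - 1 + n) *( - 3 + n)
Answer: d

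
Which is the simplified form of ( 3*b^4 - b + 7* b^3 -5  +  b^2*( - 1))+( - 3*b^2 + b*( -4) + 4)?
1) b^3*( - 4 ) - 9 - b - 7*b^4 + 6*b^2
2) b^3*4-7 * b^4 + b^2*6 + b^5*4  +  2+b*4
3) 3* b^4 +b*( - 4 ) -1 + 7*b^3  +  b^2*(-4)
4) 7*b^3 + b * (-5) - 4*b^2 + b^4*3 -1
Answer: 4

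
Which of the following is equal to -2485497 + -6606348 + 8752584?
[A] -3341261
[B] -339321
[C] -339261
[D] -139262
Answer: C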